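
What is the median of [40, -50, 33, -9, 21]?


First, sort the list: [-50, -9, 21, 33, 40]
The list has 5 elements (odd count).
The middle index is 2 (0-based), and the element there is 21.
Final answer: 21


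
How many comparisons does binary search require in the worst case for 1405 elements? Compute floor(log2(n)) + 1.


Binary search halves the search space each step.
Maximum comparisons = floor(log2(1405)) + 1
log2(1405) = 10.4564
floor(log2(1405)) = 10, so 10 + 1 = 11
Final answer: 11


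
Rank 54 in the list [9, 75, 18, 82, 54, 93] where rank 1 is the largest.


Sort descending: [93, 82, 75, 54, 18, 9]
Find 54 in the sorted list.
54 is at position 4.
Final answer: 4


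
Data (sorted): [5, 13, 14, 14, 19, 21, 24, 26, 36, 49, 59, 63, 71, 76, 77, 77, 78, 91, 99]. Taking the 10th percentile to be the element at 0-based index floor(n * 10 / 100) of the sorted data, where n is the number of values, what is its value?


The dataset has n = 19 elements.
Index = floor(19 * 10 / 100) = floor(190 / 100) = floor(1.9) = 1
Counting from index 0 in the sorted data, the element at index 1 is 13.
Final answer: 13


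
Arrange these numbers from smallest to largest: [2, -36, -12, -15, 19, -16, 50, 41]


Original list: [2, -36, -12, -15, 19, -16, 50, 41]
Repeatedly take the smallest remaining element:
  Remaining [2, -36, -12, -15, 19, -16, 50, 41] -> smallest is -36
  Remaining [2, -12, -15, 19, -16, 50, 41] -> smallest is -16
  Remaining [2, -12, -15, 19, 50, 41] -> smallest is -15
  Remaining [2, -12, 19, 50, 41] -> smallest is -12
  Remaining [2, 19, 50, 41] -> smallest is 2
  Remaining [19, 50, 41] -> smallest is 19
  Remaining [50, 41] -> smallest is 41
  Remaining [50] -> smallest is 50
Collecting the picks in order gives the sorted list.
Final answer: [-36, -16, -15, -12, 2, 19, 41, 50]


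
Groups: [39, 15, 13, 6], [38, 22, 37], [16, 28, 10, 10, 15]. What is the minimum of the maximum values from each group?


Find max of each group:
  Group 1: [39, 15, 13, 6] -> max = 39
  Group 2: [38, 22, 37] -> max = 38
  Group 3: [16, 28, 10, 10, 15] -> max = 28
Maxes: [39, 38, 28]
Minimum of maxes = 28
Final answer: 28


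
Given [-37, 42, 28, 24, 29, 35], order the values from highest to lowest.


Original list: [-37, 42, 28, 24, 29, 35]
Repeatedly take the largest remaining element:
  Remaining [-37, 42, 28, 24, 29, 35] -> largest is 42
  Remaining [-37, 28, 24, 29, 35] -> largest is 35
  Remaining [-37, 28, 24, 29] -> largest is 29
  Remaining [-37, 28, 24] -> largest is 28
  Remaining [-37, 24] -> largest is 24
  Remaining [-37] -> largest is -37
Collecting the picks in order gives the descending list.
Final answer: [42, 35, 29, 28, 24, -37]


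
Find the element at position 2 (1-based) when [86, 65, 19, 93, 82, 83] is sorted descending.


Sort descending: [93, 86, 83, 82, 65, 19]
The 2nd element (1-indexed) is at index 1.
Value = 86
Final answer: 86


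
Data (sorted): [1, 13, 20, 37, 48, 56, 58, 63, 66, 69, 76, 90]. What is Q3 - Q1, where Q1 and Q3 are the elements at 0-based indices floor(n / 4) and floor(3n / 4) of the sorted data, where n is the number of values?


The data has n = 12 elements.
Q1 index = floor(12 / 4) = floor(3) = 3; Q3 index = floor(3 * 12 / 4) = floor(9) = 9
Q1 = element at index 3 = 37
Q3 = element at index 9 = 69
IQR = 69 - 37 = 32
Final answer: 32


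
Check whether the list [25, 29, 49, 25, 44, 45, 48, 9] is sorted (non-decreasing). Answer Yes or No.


Check consecutive pairs:
  25 <= 29? True
  29 <= 49? True
  49 <= 25? False
  25 <= 44? True
  44 <= 45? True
  45 <= 48? True
  48 <= 9? False
2 consecutive pair(s) are out of order, so the list is not sorted.
Final answer: No


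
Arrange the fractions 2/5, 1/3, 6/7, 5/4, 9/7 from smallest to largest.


Convert to decimal for comparison:
  2/5 = 0.4
  1/3 = 0.3333
  6/7 = 0.8571
  5/4 = 1.25
  9/7 = 1.2857
Decimals in increasing order: 0.3333 < 0.4 < 0.8571 < 1.25 < 1.2857
Writing each back as its fraction gives the sorted order.
Final answer: 1/3, 2/5, 6/7, 5/4, 9/7


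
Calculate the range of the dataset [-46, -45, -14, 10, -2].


Maximum value: 10
Minimum value: -46
Range = 10 - (-46) = 56
Final answer: 56


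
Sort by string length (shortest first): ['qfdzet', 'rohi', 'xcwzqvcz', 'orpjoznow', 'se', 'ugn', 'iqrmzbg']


Compute lengths:
  'qfdzet' has length 6
  'rohi' has length 4
  'xcwzqvcz' has length 8
  'orpjoznow' has length 9
  'se' has length 2
  'ugn' has length 3
  'iqrmzbg' has length 7
Lengths in increasing order: 2 < 3 < 4 < 6 < 7 < 8 < 9
Listing the words in that order gives the answer.
Final answer: ['se', 'ugn', 'rohi', 'qfdzet', 'iqrmzbg', 'xcwzqvcz', 'orpjoznow']


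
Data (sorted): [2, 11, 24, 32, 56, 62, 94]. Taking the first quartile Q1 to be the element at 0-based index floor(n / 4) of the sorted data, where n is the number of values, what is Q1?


The list has n = 7 elements.
Q1 index = floor(7 / 4) = floor(1.75) = 1
Counting from index 0 in the sorted data, the element at index 1 is 11.
Final answer: 11


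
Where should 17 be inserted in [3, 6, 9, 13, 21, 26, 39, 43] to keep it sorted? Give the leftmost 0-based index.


List is sorted: [3, 6, 9, 13, 21, 26, 39, 43]
We need the leftmost position where 17 can be inserted, i.e. the first index whose element is >= 17 (or the end of the list if none is).
Binary search with low=0, high=8 (0-based indices):
  low=0, high=8, mid=4: a[4]=21 >= 17, so high = 4
  low=0, high=4, mid=2: a[2]=9 < 17, so low = 3
  low=3, high=4, mid=3: a[3]=13 < 17, so low = 4
Now low = high = 4, so the insertion index is 4.
Final answer: 4


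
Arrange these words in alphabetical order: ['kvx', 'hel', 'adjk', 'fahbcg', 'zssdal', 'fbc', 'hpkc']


Compare strings character by character (the first differing letter decides):
  'adjk' < 'fahbcg' since 'a' < 'f' at position 1
  'fahbcg' < 'fbc' since 'a' < 'b' at position 2
  'fbc' < 'hel' since 'f' < 'h' at position 1
  'hel' < 'hpkc' since 'e' < 'p' at position 2
  'hpkc' < 'kvx' since 'h' < 'k' at position 1
  'kvx' < 'zssdal' since 'k' < 'z' at position 1
Chaining these comparisons gives the alphabetical order.
Final answer: ['adjk', 'fahbcg', 'fbc', 'hel', 'hpkc', 'kvx', 'zssdal']


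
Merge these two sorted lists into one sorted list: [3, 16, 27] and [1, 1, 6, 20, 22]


List A: [3, 16, 27]
List B: [1, 1, 6, 20, 22]
Repeatedly compare the front elements and take the smaller:
  3 vs 1 -> take 1
  3 vs 1 -> take 1
  3 vs 6 -> take 3
  16 vs 6 -> take 6
  16 vs 20 -> take 16
  27 vs 20 -> take 20
  27 vs 22 -> take 22
  B is exhausted; append the rest of A: [27]
Final answer: [1, 1, 3, 6, 16, 20, 22, 27]


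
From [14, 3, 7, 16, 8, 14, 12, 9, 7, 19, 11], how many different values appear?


List all unique values:
Distinct values: [3, 7, 8, 9, 11, 12, 14, 16, 19]
Count = 9
Final answer: 9


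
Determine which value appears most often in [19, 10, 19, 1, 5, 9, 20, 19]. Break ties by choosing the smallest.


Count the frequency of each value:
  1 appears 1 time(s)
  5 appears 1 time(s)
  9 appears 1 time(s)
  10 appears 1 time(s)
  19 appears 3 time(s)
  20 appears 1 time(s)
Maximum frequency is 3.
Only 19 reaches that frequency, so it is the mode.
Final answer: 19


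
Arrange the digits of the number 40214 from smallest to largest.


The number 40214 has digits: 4, 0, 2, 1, 4
Sorted: 0, 1, 2, 4, 4
Joining the sorted digits gives the result.
Final answer: 01244


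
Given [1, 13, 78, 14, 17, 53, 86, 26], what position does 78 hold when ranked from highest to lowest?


Sort descending: [86, 78, 53, 26, 17, 14, 13, 1]
Find 78 in the sorted list.
78 is at position 2.
Final answer: 2


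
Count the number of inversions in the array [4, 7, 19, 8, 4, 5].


For each element, count the later elements that are smaller than it:
  4 (index 0): smaller elements after it = [] -> 0
  7 (index 1): smaller elements after it = [4, 5] -> 2
  19 (index 2): smaller elements after it = [8, 4, 5] -> 3
  8 (index 3): smaller elements after it = [4, 5] -> 2
  4 (index 4): smaller elements after it = [] -> 0
Total inversions = 0 + 2 + 3 + 2 + 0 = 7
Final answer: 7


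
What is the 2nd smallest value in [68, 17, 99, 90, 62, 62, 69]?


Sort ascending: [17, 62, 62, 68, 69, 90, 99]
The 2nd element (1-indexed) is at index 1.
Value = 62
Final answer: 62


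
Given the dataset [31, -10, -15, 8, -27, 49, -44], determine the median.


First, sort the list: [-44, -27, -15, -10, 8, 31, 49]
The list has 7 elements (odd count).
The middle index is 3 (0-based), and the element there is -10.
Final answer: -10


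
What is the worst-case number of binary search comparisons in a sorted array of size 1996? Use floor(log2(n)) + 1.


Binary search halves the search space each step.
Maximum comparisons = floor(log2(1996)) + 1
log2(1996) = 10.9629
floor(log2(1996)) = 10, so 10 + 1 = 11
Final answer: 11


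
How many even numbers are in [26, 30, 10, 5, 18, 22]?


Check each element:
  26 is even
  30 is even
  10 is even
  5 is odd
  18 is even
  22 is even
Evens: [26, 30, 10, 18, 22]
Count of evens = 5
Final answer: 5


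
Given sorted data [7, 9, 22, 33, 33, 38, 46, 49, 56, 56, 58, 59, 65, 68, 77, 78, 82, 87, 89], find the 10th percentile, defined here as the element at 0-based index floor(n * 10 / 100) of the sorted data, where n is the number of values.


The dataset has n = 19 elements.
Index = floor(19 * 10 / 100) = floor(190 / 100) = floor(1.9) = 1
Counting from index 0 in the sorted data, the element at index 1 is 9.
Final answer: 9


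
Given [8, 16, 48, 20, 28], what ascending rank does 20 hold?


Sort ascending: [8, 16, 20, 28, 48]
Find 20 in the sorted list.
20 is at position 3 (1-indexed).
Final answer: 3


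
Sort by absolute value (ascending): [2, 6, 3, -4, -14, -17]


Compute absolute values:
  |2| = 2
  |6| = 6
  |3| = 3
  |-4| = 4
  |-14| = 14
  |-17| = 17
Absolute values in increasing order: 2 < 3 < 4 < 6 < 14 < 17
Listing the original numbers in that order gives the answer.
Final answer: [2, 3, -4, 6, -14, -17]


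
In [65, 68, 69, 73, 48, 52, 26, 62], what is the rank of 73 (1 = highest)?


Sort descending: [73, 69, 68, 65, 62, 52, 48, 26]
Find 73 in the sorted list.
73 is at position 1.
Final answer: 1


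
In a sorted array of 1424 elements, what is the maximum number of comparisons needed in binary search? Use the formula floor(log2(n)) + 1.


Binary search halves the search space each step.
Maximum comparisons = floor(log2(1424)) + 1
log2(1424) = 10.4757
floor(log2(1424)) = 10, so 10 + 1 = 11
Final answer: 11


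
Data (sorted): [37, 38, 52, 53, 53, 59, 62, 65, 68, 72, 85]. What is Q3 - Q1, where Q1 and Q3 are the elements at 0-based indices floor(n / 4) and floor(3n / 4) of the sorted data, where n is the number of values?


The data has n = 11 elements.
Q1 index = floor(11 / 4) = floor(2.75) = 2; Q3 index = floor(3 * 11 / 4) = floor(8.25) = 8
Q1 = element at index 2 = 52
Q3 = element at index 8 = 68
IQR = 68 - 52 = 16
Final answer: 16


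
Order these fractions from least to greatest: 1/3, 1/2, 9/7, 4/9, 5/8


Convert to decimal for comparison:
  1/3 = 0.3333
  1/2 = 0.5
  9/7 = 1.2857
  4/9 = 0.4444
  5/8 = 0.625
Decimals in increasing order: 0.3333 < 0.4444 < 0.5 < 0.625 < 1.2857
Writing each back as its fraction gives the sorted order.
Final answer: 1/3, 4/9, 1/2, 5/8, 9/7


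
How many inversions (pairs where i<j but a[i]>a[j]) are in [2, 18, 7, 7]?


For each element, count the later elements that are smaller than it:
  2 (index 0): smaller elements after it = [] -> 0
  18 (index 1): smaller elements after it = [7, 7] -> 2
  7 (index 2): smaller elements after it = [] -> 0
Total inversions = 0 + 2 + 0 = 2
Final answer: 2


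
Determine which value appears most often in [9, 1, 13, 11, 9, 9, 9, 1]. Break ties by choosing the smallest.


Count the frequency of each value:
  1 appears 2 time(s)
  9 appears 4 time(s)
  11 appears 1 time(s)
  13 appears 1 time(s)
Maximum frequency is 4.
Only 9 reaches that frequency, so it is the mode.
Final answer: 9


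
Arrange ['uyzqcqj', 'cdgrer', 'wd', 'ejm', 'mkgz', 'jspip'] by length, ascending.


Compute lengths:
  'uyzqcqj' has length 7
  'cdgrer' has length 6
  'wd' has length 2
  'ejm' has length 3
  'mkgz' has length 4
  'jspip' has length 5
Lengths in increasing order: 2 < 3 < 4 < 5 < 6 < 7
Listing the words in that order gives the answer.
Final answer: ['wd', 'ejm', 'mkgz', 'jspip', 'cdgrer', 'uyzqcqj']


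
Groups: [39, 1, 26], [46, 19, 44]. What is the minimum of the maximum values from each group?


Find max of each group:
  Group 1: [39, 1, 26] -> max = 39
  Group 2: [46, 19, 44] -> max = 46
Maxes: [39, 46]
Minimum of maxes = 39
Final answer: 39


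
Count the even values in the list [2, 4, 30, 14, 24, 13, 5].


Check each element:
  2 is even
  4 is even
  30 is even
  14 is even
  24 is even
  13 is odd
  5 is odd
Evens: [2, 4, 30, 14, 24]
Count of evens = 5
Final answer: 5


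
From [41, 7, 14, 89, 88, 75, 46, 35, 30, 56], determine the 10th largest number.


Sort descending: [89, 88, 75, 56, 46, 41, 35, 30, 14, 7]
The 10th element (1-indexed) is at index 9.
Value = 7
Final answer: 7


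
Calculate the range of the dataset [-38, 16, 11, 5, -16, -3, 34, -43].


Maximum value: 34
Minimum value: -43
Range = 34 - (-43) = 77
Final answer: 77


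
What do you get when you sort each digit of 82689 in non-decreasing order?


The number 82689 has digits: 8, 2, 6, 8, 9
Sorted: 2, 6, 8, 8, 9
Joining the sorted digits gives the result.
Final answer: 26889


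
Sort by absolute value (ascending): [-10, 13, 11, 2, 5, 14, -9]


Compute absolute values:
  |-10| = 10
  |13| = 13
  |11| = 11
  |2| = 2
  |5| = 5
  |14| = 14
  |-9| = 9
Absolute values in increasing order: 2 < 5 < 9 < 10 < 11 < 13 < 14
Listing the original numbers in that order gives the answer.
Final answer: [2, 5, -9, -10, 11, 13, 14]


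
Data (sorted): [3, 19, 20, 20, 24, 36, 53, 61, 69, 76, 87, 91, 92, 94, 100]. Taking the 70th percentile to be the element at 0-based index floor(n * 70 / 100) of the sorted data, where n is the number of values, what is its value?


The dataset has n = 15 elements.
Index = floor(15 * 70 / 100) = floor(1050 / 100) = floor(10.5) = 10
Counting from index 0 in the sorted data, the element at index 10 is 87.
Final answer: 87


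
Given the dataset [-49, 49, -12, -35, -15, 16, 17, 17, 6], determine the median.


First, sort the list: [-49, -35, -15, -12, 6, 16, 17, 17, 49]
The list has 9 elements (odd count).
The middle index is 4 (0-based), and the element there is 6.
Final answer: 6


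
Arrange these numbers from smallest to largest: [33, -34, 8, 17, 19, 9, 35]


Original list: [33, -34, 8, 17, 19, 9, 35]
Repeatedly take the smallest remaining element:
  Remaining [33, -34, 8, 17, 19, 9, 35] -> smallest is -34
  Remaining [33, 8, 17, 19, 9, 35] -> smallest is 8
  Remaining [33, 17, 19, 9, 35] -> smallest is 9
  Remaining [33, 17, 19, 35] -> smallest is 17
  Remaining [33, 19, 35] -> smallest is 19
  Remaining [33, 35] -> smallest is 33
  Remaining [35] -> smallest is 35
Collecting the picks in order gives the sorted list.
Final answer: [-34, 8, 9, 17, 19, 33, 35]


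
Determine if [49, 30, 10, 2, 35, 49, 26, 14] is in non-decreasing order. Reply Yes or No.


Check consecutive pairs:
  49 <= 30? False
  30 <= 10? False
  10 <= 2? False
  2 <= 35? True
  35 <= 49? True
  49 <= 26? False
  26 <= 14? False
5 consecutive pair(s) are out of order, so the list is not sorted.
Final answer: No


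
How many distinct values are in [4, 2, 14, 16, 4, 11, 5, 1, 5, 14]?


List all unique values:
Distinct values: [1, 2, 4, 5, 11, 14, 16]
Count = 7
Final answer: 7


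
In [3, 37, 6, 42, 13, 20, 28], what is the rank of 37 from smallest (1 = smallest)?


Sort ascending: [3, 6, 13, 20, 28, 37, 42]
Find 37 in the sorted list.
37 is at position 6 (1-indexed).
Final answer: 6


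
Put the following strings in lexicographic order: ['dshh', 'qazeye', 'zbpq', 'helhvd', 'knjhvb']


Compare strings character by character (the first differing letter decides):
  'dshh' < 'helhvd' since 'd' < 'h' at position 1
  'helhvd' < 'knjhvb' since 'h' < 'k' at position 1
  'knjhvb' < 'qazeye' since 'k' < 'q' at position 1
  'qazeye' < 'zbpq' since 'q' < 'z' at position 1
Chaining these comparisons gives the alphabetical order.
Final answer: ['dshh', 'helhvd', 'knjhvb', 'qazeye', 'zbpq']


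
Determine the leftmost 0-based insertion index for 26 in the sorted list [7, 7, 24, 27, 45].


List is sorted: [7, 7, 24, 27, 45]
We need the leftmost position where 26 can be inserted, i.e. the first index whose element is >= 26 (or the end of the list if none is).
Binary search with low=0, high=5 (0-based indices):
  low=0, high=5, mid=2: a[2]=24 < 26, so low = 3
  low=3, high=5, mid=4: a[4]=45 >= 26, so high = 4
  low=3, high=4, mid=3: a[3]=27 >= 26, so high = 3
Now low = high = 3, so the insertion index is 3.
Final answer: 3


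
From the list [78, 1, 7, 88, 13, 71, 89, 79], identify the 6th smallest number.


Sort ascending: [1, 7, 13, 71, 78, 79, 88, 89]
The 6th element (1-indexed) is at index 5.
Value = 79
Final answer: 79


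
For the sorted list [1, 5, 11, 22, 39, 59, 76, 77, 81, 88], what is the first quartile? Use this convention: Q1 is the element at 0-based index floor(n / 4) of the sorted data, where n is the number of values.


The list has n = 10 elements.
Q1 index = floor(10 / 4) = floor(2.5) = 2
Counting from index 0 in the sorted data, the element at index 2 is 11.
Final answer: 11


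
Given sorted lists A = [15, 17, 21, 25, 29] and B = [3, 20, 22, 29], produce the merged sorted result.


List A: [15, 17, 21, 25, 29]
List B: [3, 20, 22, 29]
Repeatedly compare the front elements and take the smaller:
  15 vs 3 -> take 3
  15 vs 20 -> take 15
  17 vs 20 -> take 17
  21 vs 20 -> take 20
  21 vs 22 -> take 21
  25 vs 22 -> take 22
  25 vs 29 -> take 25
  29 vs 29 -> take 29
  A is exhausted; append the rest of B: [29]
Final answer: [3, 15, 17, 20, 21, 22, 25, 29, 29]


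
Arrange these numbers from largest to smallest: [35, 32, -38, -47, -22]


Original list: [35, 32, -38, -47, -22]
Repeatedly take the largest remaining element:
  Remaining [35, 32, -38, -47, -22] -> largest is 35
  Remaining [32, -38, -47, -22] -> largest is 32
  Remaining [-38, -47, -22] -> largest is -22
  Remaining [-38, -47] -> largest is -38
  Remaining [-47] -> largest is -47
Collecting the picks in order gives the descending list.
Final answer: [35, 32, -22, -38, -47]


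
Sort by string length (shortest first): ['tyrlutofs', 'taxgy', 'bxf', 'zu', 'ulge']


Compute lengths:
  'tyrlutofs' has length 9
  'taxgy' has length 5
  'bxf' has length 3
  'zu' has length 2
  'ulge' has length 4
Lengths in increasing order: 2 < 3 < 4 < 5 < 9
Listing the words in that order gives the answer.
Final answer: ['zu', 'bxf', 'ulge', 'taxgy', 'tyrlutofs']


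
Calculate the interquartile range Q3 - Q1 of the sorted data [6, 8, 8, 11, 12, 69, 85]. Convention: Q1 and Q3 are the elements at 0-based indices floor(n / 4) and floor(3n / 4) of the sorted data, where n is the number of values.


The data has n = 7 elements.
Q1 index = floor(7 / 4) = floor(1.75) = 1; Q3 index = floor(3 * 7 / 4) = floor(5.25) = 5
Q1 = element at index 1 = 8
Q3 = element at index 5 = 69
IQR = 69 - 8 = 61
Final answer: 61


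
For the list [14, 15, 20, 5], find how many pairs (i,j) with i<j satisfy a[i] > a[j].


For each element, count the later elements that are smaller than it:
  14 (index 0): smaller elements after it = [5] -> 1
  15 (index 1): smaller elements after it = [5] -> 1
  20 (index 2): smaller elements after it = [5] -> 1
Total inversions = 1 + 1 + 1 = 3
Final answer: 3


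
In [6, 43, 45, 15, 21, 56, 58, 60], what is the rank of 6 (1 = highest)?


Sort descending: [60, 58, 56, 45, 43, 21, 15, 6]
Find 6 in the sorted list.
6 is at position 8.
Final answer: 8


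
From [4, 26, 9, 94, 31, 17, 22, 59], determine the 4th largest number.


Sort descending: [94, 59, 31, 26, 22, 17, 9, 4]
The 4th element (1-indexed) is at index 3.
Value = 26
Final answer: 26


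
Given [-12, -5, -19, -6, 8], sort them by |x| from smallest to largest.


Compute absolute values:
  |-12| = 12
  |-5| = 5
  |-19| = 19
  |-6| = 6
  |8| = 8
Absolute values in increasing order: 5 < 6 < 8 < 12 < 19
Listing the original numbers in that order gives the answer.
Final answer: [-5, -6, 8, -12, -19]


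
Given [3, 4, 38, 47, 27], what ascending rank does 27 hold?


Sort ascending: [3, 4, 27, 38, 47]
Find 27 in the sorted list.
27 is at position 3 (1-indexed).
Final answer: 3


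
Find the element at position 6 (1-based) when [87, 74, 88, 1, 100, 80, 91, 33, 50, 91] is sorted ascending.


Sort ascending: [1, 33, 50, 74, 80, 87, 88, 91, 91, 100]
The 6th element (1-indexed) is at index 5.
Value = 87
Final answer: 87


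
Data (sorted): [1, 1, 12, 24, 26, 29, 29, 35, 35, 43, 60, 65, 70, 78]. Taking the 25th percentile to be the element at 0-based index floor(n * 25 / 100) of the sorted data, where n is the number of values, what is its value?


The dataset has n = 14 elements.
Index = floor(14 * 25 / 100) = floor(350 / 100) = floor(3.5) = 3
Counting from index 0 in the sorted data, the element at index 3 is 24.
Final answer: 24


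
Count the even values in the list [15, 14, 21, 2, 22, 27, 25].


Check each element:
  15 is odd
  14 is even
  21 is odd
  2 is even
  22 is even
  27 is odd
  25 is odd
Evens: [14, 2, 22]
Count of evens = 3
Final answer: 3


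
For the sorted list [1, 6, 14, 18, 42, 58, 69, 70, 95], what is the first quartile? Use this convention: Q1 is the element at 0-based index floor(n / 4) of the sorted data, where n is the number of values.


The list has n = 9 elements.
Q1 index = floor(9 / 4) = floor(2.25) = 2
Counting from index 0 in the sorted data, the element at index 2 is 14.
Final answer: 14


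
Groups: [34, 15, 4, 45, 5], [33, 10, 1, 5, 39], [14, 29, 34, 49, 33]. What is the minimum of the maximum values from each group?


Find max of each group:
  Group 1: [34, 15, 4, 45, 5] -> max = 45
  Group 2: [33, 10, 1, 5, 39] -> max = 39
  Group 3: [14, 29, 34, 49, 33] -> max = 49
Maxes: [45, 39, 49]
Minimum of maxes = 39
Final answer: 39


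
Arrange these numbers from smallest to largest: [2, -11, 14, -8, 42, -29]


Original list: [2, -11, 14, -8, 42, -29]
Repeatedly take the smallest remaining element:
  Remaining [2, -11, 14, -8, 42, -29] -> smallest is -29
  Remaining [2, -11, 14, -8, 42] -> smallest is -11
  Remaining [2, 14, -8, 42] -> smallest is -8
  Remaining [2, 14, 42] -> smallest is 2
  Remaining [14, 42] -> smallest is 14
  Remaining [42] -> smallest is 42
Collecting the picks in order gives the sorted list.
Final answer: [-29, -11, -8, 2, 14, 42]


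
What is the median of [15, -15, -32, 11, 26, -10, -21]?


First, sort the list: [-32, -21, -15, -10, 11, 15, 26]
The list has 7 elements (odd count).
The middle index is 3 (0-based), and the element there is -10.
Final answer: -10


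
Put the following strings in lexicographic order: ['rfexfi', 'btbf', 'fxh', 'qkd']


Compare strings character by character (the first differing letter decides):
  'btbf' < 'fxh' since 'b' < 'f' at position 1
  'fxh' < 'qkd' since 'f' < 'q' at position 1
  'qkd' < 'rfexfi' since 'q' < 'r' at position 1
Chaining these comparisons gives the alphabetical order.
Final answer: ['btbf', 'fxh', 'qkd', 'rfexfi']


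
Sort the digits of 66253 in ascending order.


The number 66253 has digits: 6, 6, 2, 5, 3
Sorted: 2, 3, 5, 6, 6
Joining the sorted digits gives the result.
Final answer: 23566


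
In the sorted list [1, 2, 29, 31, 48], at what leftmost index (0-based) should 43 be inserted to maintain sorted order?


List is sorted: [1, 2, 29, 31, 48]
We need the leftmost position where 43 can be inserted, i.e. the first index whose element is >= 43 (or the end of the list if none is).
Binary search with low=0, high=5 (0-based indices):
  low=0, high=5, mid=2: a[2]=29 < 43, so low = 3
  low=3, high=5, mid=4: a[4]=48 >= 43, so high = 4
  low=3, high=4, mid=3: a[3]=31 < 43, so low = 4
Now low = high = 4, so the insertion index is 4.
Final answer: 4


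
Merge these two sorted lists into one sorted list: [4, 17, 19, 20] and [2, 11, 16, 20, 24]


List A: [4, 17, 19, 20]
List B: [2, 11, 16, 20, 24]
Repeatedly compare the front elements and take the smaller:
  4 vs 2 -> take 2
  4 vs 11 -> take 4
  17 vs 11 -> take 11
  17 vs 16 -> take 16
  17 vs 20 -> take 17
  19 vs 20 -> take 19
  20 vs 20 -> take 20
  A is exhausted; append the rest of B: [20, 24]
Final answer: [2, 4, 11, 16, 17, 19, 20, 20, 24]


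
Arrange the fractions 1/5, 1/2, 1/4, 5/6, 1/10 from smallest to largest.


Convert to decimal for comparison:
  1/5 = 0.2
  1/2 = 0.5
  1/4 = 0.25
  5/6 = 0.8333
  1/10 = 0.1
Decimals in increasing order: 0.1 < 0.2 < 0.25 < 0.5 < 0.8333
Writing each back as its fraction gives the sorted order.
Final answer: 1/10, 1/5, 1/4, 1/2, 5/6


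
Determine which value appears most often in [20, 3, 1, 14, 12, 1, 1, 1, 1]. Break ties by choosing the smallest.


Count the frequency of each value:
  1 appears 5 time(s)
  3 appears 1 time(s)
  12 appears 1 time(s)
  14 appears 1 time(s)
  20 appears 1 time(s)
Maximum frequency is 5.
Only 1 reaches that frequency, so it is the mode.
Final answer: 1


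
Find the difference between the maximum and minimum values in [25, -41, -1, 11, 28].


Maximum value: 28
Minimum value: -41
Range = 28 - (-41) = 69
Final answer: 69


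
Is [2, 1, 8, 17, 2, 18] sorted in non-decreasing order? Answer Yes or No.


Check consecutive pairs:
  2 <= 1? False
  1 <= 8? True
  8 <= 17? True
  17 <= 2? False
  2 <= 18? True
2 consecutive pair(s) are out of order, so the list is not sorted.
Final answer: No


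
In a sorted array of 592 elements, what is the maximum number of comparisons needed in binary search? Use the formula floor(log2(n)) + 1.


Binary search halves the search space each step.
Maximum comparisons = floor(log2(592)) + 1
log2(592) = 9.2095
floor(log2(592)) = 9, so 9 + 1 = 10
Final answer: 10


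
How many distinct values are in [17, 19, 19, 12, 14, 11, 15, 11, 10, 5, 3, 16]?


List all unique values:
Distinct values: [3, 5, 10, 11, 12, 14, 15, 16, 17, 19]
Count = 10
Final answer: 10


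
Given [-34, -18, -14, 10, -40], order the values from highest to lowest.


Original list: [-34, -18, -14, 10, -40]
Repeatedly take the largest remaining element:
  Remaining [-34, -18, -14, 10, -40] -> largest is 10
  Remaining [-34, -18, -14, -40] -> largest is -14
  Remaining [-34, -18, -40] -> largest is -18
  Remaining [-34, -40] -> largest is -34
  Remaining [-40] -> largest is -40
Collecting the picks in order gives the descending list.
Final answer: [10, -14, -18, -34, -40]


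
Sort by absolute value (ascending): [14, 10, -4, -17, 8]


Compute absolute values:
  |14| = 14
  |10| = 10
  |-4| = 4
  |-17| = 17
  |8| = 8
Absolute values in increasing order: 4 < 8 < 10 < 14 < 17
Listing the original numbers in that order gives the answer.
Final answer: [-4, 8, 10, 14, -17]


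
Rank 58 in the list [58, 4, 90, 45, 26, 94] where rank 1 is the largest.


Sort descending: [94, 90, 58, 45, 26, 4]
Find 58 in the sorted list.
58 is at position 3.
Final answer: 3


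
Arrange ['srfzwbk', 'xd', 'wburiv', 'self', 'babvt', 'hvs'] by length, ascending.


Compute lengths:
  'srfzwbk' has length 7
  'xd' has length 2
  'wburiv' has length 6
  'self' has length 4
  'babvt' has length 5
  'hvs' has length 3
Lengths in increasing order: 2 < 3 < 4 < 5 < 6 < 7
Listing the words in that order gives the answer.
Final answer: ['xd', 'hvs', 'self', 'babvt', 'wburiv', 'srfzwbk']


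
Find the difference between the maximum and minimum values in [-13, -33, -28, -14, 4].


Maximum value: 4
Minimum value: -33
Range = 4 - (-33) = 37
Final answer: 37


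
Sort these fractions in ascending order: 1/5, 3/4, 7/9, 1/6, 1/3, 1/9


Convert to decimal for comparison:
  1/5 = 0.2
  3/4 = 0.75
  7/9 = 0.7778
  1/6 = 0.1667
  1/3 = 0.3333
  1/9 = 0.1111
Decimals in increasing order: 0.1111 < 0.1667 < 0.2 < 0.3333 < 0.75 < 0.7778
Writing each back as its fraction gives the sorted order.
Final answer: 1/9, 1/6, 1/5, 1/3, 3/4, 7/9


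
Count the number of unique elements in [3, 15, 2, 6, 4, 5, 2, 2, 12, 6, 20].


List all unique values:
Distinct values: [2, 3, 4, 5, 6, 12, 15, 20]
Count = 8
Final answer: 8


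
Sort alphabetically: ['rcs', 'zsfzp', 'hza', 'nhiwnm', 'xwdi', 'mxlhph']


Compare strings character by character (the first differing letter decides):
  'hza' < 'mxlhph' since 'h' < 'm' at position 1
  'mxlhph' < 'nhiwnm' since 'm' < 'n' at position 1
  'nhiwnm' < 'rcs' since 'n' < 'r' at position 1
  'rcs' < 'xwdi' since 'r' < 'x' at position 1
  'xwdi' < 'zsfzp' since 'x' < 'z' at position 1
Chaining these comparisons gives the alphabetical order.
Final answer: ['hza', 'mxlhph', 'nhiwnm', 'rcs', 'xwdi', 'zsfzp']


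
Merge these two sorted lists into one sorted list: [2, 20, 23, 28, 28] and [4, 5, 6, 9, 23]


List A: [2, 20, 23, 28, 28]
List B: [4, 5, 6, 9, 23]
Repeatedly compare the front elements and take the smaller:
  2 vs 4 -> take 2
  20 vs 4 -> take 4
  20 vs 5 -> take 5
  20 vs 6 -> take 6
  20 vs 9 -> take 9
  20 vs 23 -> take 20
  23 vs 23 -> take 23
  28 vs 23 -> take 23
  B is exhausted; append the rest of A: [28, 28]
Final answer: [2, 4, 5, 6, 9, 20, 23, 23, 28, 28]


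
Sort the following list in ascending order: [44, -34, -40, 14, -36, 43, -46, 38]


Original list: [44, -34, -40, 14, -36, 43, -46, 38]
Repeatedly take the smallest remaining element:
  Remaining [44, -34, -40, 14, -36, 43, -46, 38] -> smallest is -46
  Remaining [44, -34, -40, 14, -36, 43, 38] -> smallest is -40
  Remaining [44, -34, 14, -36, 43, 38] -> smallest is -36
  Remaining [44, -34, 14, 43, 38] -> smallest is -34
  Remaining [44, 14, 43, 38] -> smallest is 14
  Remaining [44, 43, 38] -> smallest is 38
  Remaining [44, 43] -> smallest is 43
  Remaining [44] -> smallest is 44
Collecting the picks in order gives the sorted list.
Final answer: [-46, -40, -36, -34, 14, 38, 43, 44]


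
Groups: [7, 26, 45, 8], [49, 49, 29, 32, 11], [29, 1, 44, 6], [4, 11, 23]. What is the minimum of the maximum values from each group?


Find max of each group:
  Group 1: [7, 26, 45, 8] -> max = 45
  Group 2: [49, 49, 29, 32, 11] -> max = 49
  Group 3: [29, 1, 44, 6] -> max = 44
  Group 4: [4, 11, 23] -> max = 23
Maxes: [45, 49, 44, 23]
Minimum of maxes = 23
Final answer: 23


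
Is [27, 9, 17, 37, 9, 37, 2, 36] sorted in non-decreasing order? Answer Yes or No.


Check consecutive pairs:
  27 <= 9? False
  9 <= 17? True
  17 <= 37? True
  37 <= 9? False
  9 <= 37? True
  37 <= 2? False
  2 <= 36? True
3 consecutive pair(s) are out of order, so the list is not sorted.
Final answer: No


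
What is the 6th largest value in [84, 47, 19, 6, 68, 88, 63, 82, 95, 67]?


Sort descending: [95, 88, 84, 82, 68, 67, 63, 47, 19, 6]
The 6th element (1-indexed) is at index 5.
Value = 67
Final answer: 67


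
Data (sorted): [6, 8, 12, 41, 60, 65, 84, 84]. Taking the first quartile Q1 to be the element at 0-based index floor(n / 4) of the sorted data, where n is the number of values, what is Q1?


The list has n = 8 elements.
Q1 index = floor(8 / 4) = floor(2) = 2
Counting from index 0 in the sorted data, the element at index 2 is 12.
Final answer: 12


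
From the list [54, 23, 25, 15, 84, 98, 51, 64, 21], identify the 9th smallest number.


Sort ascending: [15, 21, 23, 25, 51, 54, 64, 84, 98]
The 9th element (1-indexed) is at index 8.
Value = 98
Final answer: 98


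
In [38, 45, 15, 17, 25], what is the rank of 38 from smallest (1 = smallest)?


Sort ascending: [15, 17, 25, 38, 45]
Find 38 in the sorted list.
38 is at position 4 (1-indexed).
Final answer: 4


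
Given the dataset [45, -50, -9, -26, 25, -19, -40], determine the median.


First, sort the list: [-50, -40, -26, -19, -9, 25, 45]
The list has 7 elements (odd count).
The middle index is 3 (0-based), and the element there is -19.
Final answer: -19


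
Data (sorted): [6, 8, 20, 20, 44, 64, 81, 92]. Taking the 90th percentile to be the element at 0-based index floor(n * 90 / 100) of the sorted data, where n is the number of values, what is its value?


The dataset has n = 8 elements.
Index = floor(8 * 90 / 100) = floor(720 / 100) = floor(7.2) = 7
Counting from index 0 in the sorted data, the element at index 7 is 92.
Final answer: 92


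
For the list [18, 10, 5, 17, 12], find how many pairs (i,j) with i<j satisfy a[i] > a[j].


For each element, count the later elements that are smaller than it:
  18 (index 0): smaller elements after it = [10, 5, 17, 12] -> 4
  10 (index 1): smaller elements after it = [5] -> 1
  5 (index 2): smaller elements after it = [] -> 0
  17 (index 3): smaller elements after it = [12] -> 1
Total inversions = 4 + 1 + 0 + 1 = 6
Final answer: 6


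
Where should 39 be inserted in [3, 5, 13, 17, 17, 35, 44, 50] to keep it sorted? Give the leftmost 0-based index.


List is sorted: [3, 5, 13, 17, 17, 35, 44, 50]
We need the leftmost position where 39 can be inserted, i.e. the first index whose element is >= 39 (or the end of the list if none is).
Binary search with low=0, high=8 (0-based indices):
  low=0, high=8, mid=4: a[4]=17 < 39, so low = 5
  low=5, high=8, mid=6: a[6]=44 >= 39, so high = 6
  low=5, high=6, mid=5: a[5]=35 < 39, so low = 6
Now low = high = 6, so the insertion index is 6.
Final answer: 6


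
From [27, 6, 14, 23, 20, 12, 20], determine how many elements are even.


Check each element:
  27 is odd
  6 is even
  14 is even
  23 is odd
  20 is even
  12 is even
  20 is even
Evens: [6, 14, 20, 12, 20]
Count of evens = 5
Final answer: 5


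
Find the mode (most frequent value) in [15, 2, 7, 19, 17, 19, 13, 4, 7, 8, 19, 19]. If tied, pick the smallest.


Count the frequency of each value:
  2 appears 1 time(s)
  4 appears 1 time(s)
  7 appears 2 time(s)
  8 appears 1 time(s)
  13 appears 1 time(s)
  15 appears 1 time(s)
  17 appears 1 time(s)
  19 appears 4 time(s)
Maximum frequency is 4.
Only 19 reaches that frequency, so it is the mode.
Final answer: 19


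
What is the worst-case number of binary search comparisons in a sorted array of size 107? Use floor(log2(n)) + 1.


Binary search halves the search space each step.
Maximum comparisons = floor(log2(107)) + 1
log2(107) = 6.7415
floor(log2(107)) = 6, so 6 + 1 = 7
Final answer: 7


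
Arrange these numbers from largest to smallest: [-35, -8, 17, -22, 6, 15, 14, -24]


Original list: [-35, -8, 17, -22, 6, 15, 14, -24]
Repeatedly take the largest remaining element:
  Remaining [-35, -8, 17, -22, 6, 15, 14, -24] -> largest is 17
  Remaining [-35, -8, -22, 6, 15, 14, -24] -> largest is 15
  Remaining [-35, -8, -22, 6, 14, -24] -> largest is 14
  Remaining [-35, -8, -22, 6, -24] -> largest is 6
  Remaining [-35, -8, -22, -24] -> largest is -8
  Remaining [-35, -22, -24] -> largest is -22
  Remaining [-35, -24] -> largest is -24
  Remaining [-35] -> largest is -35
Collecting the picks in order gives the descending list.
Final answer: [17, 15, 14, 6, -8, -22, -24, -35]


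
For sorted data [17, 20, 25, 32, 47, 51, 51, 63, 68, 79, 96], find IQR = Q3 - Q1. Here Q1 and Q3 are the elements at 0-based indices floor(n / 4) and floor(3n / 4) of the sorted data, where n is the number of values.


The data has n = 11 elements.
Q1 index = floor(11 / 4) = floor(2.75) = 2; Q3 index = floor(3 * 11 / 4) = floor(8.25) = 8
Q1 = element at index 2 = 25
Q3 = element at index 8 = 68
IQR = 68 - 25 = 43
Final answer: 43


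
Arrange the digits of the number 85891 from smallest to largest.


The number 85891 has digits: 8, 5, 8, 9, 1
Sorted: 1, 5, 8, 8, 9
Joining the sorted digits gives the result.
Final answer: 15889


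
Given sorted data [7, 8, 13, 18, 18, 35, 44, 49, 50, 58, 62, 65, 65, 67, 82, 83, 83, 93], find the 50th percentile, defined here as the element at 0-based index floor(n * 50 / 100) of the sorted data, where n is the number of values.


The dataset has n = 18 elements.
Index = floor(18 * 50 / 100) = floor(900 / 100) = floor(9) = 9
Counting from index 0 in the sorted data, the element at index 9 is 58.
Final answer: 58


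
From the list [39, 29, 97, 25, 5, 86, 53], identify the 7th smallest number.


Sort ascending: [5, 25, 29, 39, 53, 86, 97]
The 7th element (1-indexed) is at index 6.
Value = 97
Final answer: 97


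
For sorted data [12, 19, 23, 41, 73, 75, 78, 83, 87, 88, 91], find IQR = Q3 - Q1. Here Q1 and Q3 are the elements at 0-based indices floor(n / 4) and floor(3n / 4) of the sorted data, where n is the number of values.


The data has n = 11 elements.
Q1 index = floor(11 / 4) = floor(2.75) = 2; Q3 index = floor(3 * 11 / 4) = floor(8.25) = 8
Q1 = element at index 2 = 23
Q3 = element at index 8 = 87
IQR = 87 - 23 = 64
Final answer: 64


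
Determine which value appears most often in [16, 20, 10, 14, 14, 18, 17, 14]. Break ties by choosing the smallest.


Count the frequency of each value:
  10 appears 1 time(s)
  14 appears 3 time(s)
  16 appears 1 time(s)
  17 appears 1 time(s)
  18 appears 1 time(s)
  20 appears 1 time(s)
Maximum frequency is 3.
Only 14 reaches that frequency, so it is the mode.
Final answer: 14


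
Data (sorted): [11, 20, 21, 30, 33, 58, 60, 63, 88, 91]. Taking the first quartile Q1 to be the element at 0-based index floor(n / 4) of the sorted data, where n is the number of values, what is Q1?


The list has n = 10 elements.
Q1 index = floor(10 / 4) = floor(2.5) = 2
Counting from index 0 in the sorted data, the element at index 2 is 21.
Final answer: 21


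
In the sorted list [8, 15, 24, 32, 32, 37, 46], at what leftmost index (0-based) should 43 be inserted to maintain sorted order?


List is sorted: [8, 15, 24, 32, 32, 37, 46]
We need the leftmost position where 43 can be inserted, i.e. the first index whose element is >= 43 (or the end of the list if none is).
Binary search with low=0, high=7 (0-based indices):
  low=0, high=7, mid=3: a[3]=32 < 43, so low = 4
  low=4, high=7, mid=5: a[5]=37 < 43, so low = 6
  low=6, high=7, mid=6: a[6]=46 >= 43, so high = 6
Now low = high = 6, so the insertion index is 6.
Final answer: 6


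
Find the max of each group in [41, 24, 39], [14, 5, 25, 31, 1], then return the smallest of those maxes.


Find max of each group:
  Group 1: [41, 24, 39] -> max = 41
  Group 2: [14, 5, 25, 31, 1] -> max = 31
Maxes: [41, 31]
Minimum of maxes = 31
Final answer: 31


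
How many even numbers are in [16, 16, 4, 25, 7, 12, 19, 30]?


Check each element:
  16 is even
  16 is even
  4 is even
  25 is odd
  7 is odd
  12 is even
  19 is odd
  30 is even
Evens: [16, 16, 4, 12, 30]
Count of evens = 5
Final answer: 5


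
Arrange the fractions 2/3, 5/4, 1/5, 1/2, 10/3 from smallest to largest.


Convert to decimal for comparison:
  2/3 = 0.6667
  5/4 = 1.25
  1/5 = 0.2
  1/2 = 0.5
  10/3 = 3.3333
Decimals in increasing order: 0.2 < 0.5 < 0.6667 < 1.25 < 3.3333
Writing each back as its fraction gives the sorted order.
Final answer: 1/5, 1/2, 2/3, 5/4, 10/3


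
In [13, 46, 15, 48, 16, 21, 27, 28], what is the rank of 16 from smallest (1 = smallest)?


Sort ascending: [13, 15, 16, 21, 27, 28, 46, 48]
Find 16 in the sorted list.
16 is at position 3 (1-indexed).
Final answer: 3


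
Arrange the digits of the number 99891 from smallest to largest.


The number 99891 has digits: 9, 9, 8, 9, 1
Sorted: 1, 8, 9, 9, 9
Joining the sorted digits gives the result.
Final answer: 18999


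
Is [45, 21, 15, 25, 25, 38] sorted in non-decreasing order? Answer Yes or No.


Check consecutive pairs:
  45 <= 21? False
  21 <= 15? False
  15 <= 25? True
  25 <= 25? True
  25 <= 38? True
2 consecutive pair(s) are out of order, so the list is not sorted.
Final answer: No
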